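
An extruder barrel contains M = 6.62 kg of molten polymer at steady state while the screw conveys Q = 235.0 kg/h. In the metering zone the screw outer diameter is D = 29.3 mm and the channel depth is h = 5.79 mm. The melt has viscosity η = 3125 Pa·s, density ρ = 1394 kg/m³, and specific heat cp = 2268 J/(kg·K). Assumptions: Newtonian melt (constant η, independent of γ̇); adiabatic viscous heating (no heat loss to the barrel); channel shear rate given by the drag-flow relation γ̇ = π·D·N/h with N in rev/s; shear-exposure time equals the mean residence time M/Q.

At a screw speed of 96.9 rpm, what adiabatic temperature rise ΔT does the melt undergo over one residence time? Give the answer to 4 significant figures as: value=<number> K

value=66.08 K

Convert throughput: Q = 235.0 kg/h = 235.0/3600 = 0.0652778 kg/s
t_res = M / Q_s = 6.62 / 0.0652778 = 101.413 s
D = 29.3 mm = 0.0293 m;  h = 5.79 mm = 0.00579 m;  N = 96.9 rpm / 60 = 1.615 rev/s
Shear rate: γ̇ = πDN/h = π·0.0293·1.615/0.00579 = 25.6751 s⁻¹
Adiabatic rise: ΔT = η γ̇² t_res / (ρ cp) = 3125·(25.6751)²·101.413 / (1394·2268) = 66.0784 K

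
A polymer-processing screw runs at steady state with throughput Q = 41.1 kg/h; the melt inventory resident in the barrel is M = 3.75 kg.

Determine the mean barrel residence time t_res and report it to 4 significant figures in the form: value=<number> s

value=328.5 s

Q_s = Q / 3600 = 41.1 / 3600 = 0.0114167 kg/s
t_res = M / Q_s = 3.75 / 0.0114167 = 328.467 s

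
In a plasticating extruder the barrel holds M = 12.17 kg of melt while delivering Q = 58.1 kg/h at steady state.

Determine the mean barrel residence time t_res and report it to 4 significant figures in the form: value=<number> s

Q_s = Q / 3600 = 58.1 / 3600 = 0.0161389 kg/s
t_res = M / Q_s = 12.17 / 0.0161389 = 754.079 s

value=754.1 s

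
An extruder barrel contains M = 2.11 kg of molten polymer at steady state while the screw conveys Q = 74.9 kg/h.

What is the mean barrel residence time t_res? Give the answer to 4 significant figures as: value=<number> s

value=101.4 s

Convert throughput: Q = 74.9 kg/h = 74.9/3600 = 0.0208056 kg/s
t_res = M / Q_s = 2.11 / 0.0208056 = 101.415 s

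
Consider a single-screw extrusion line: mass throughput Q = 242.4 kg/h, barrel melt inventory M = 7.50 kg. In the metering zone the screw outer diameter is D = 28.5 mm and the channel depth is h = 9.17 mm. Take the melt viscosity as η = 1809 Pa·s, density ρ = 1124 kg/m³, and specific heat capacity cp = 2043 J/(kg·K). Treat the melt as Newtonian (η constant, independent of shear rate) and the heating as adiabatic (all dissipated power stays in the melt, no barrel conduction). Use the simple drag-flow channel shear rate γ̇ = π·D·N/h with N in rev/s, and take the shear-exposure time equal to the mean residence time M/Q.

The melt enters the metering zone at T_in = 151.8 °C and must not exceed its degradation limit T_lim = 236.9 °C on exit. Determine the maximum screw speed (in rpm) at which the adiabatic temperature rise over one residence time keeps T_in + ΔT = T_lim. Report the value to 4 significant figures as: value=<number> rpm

value=191.4 rpm

Throughput in SI: Q_s = 242.4 kg/h ÷ 3600 s/h = 0.0673333 kg/s
t_res = M / Q_s = 7.50 / 0.0673333 = 111.386 s
Geometry in SI: D = 28.5 mm → 0.0285 m, h = 9.17 mm → 0.00917 m
ΔT_a = T_lim − T_in = 236.9 − 151.8 = 85.1 K
γ̇_max² = ΔT_a·ρ·cp/(η·t_res) = 85.1·1124·2043/(1809·111.386) = 969.828 s⁻²
γ̇_max = sqrt(969.828) = 31.1421 s⁻¹
N_max = γ̇_max h / (πD) = 31.1421·0.00917/(π·0.0285) = 3.18949 rev/s → ×60 = 191.37 rpm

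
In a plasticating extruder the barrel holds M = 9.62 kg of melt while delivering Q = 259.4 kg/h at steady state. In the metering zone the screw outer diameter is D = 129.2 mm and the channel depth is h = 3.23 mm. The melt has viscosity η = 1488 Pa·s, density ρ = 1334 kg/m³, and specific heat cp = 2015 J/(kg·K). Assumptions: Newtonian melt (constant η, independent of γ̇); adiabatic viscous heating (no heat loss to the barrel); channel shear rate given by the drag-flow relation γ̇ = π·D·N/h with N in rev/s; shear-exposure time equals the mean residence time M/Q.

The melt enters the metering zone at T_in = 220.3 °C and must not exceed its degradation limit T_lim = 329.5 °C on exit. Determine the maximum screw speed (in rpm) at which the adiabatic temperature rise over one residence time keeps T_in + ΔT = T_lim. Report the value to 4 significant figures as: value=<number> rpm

Q_s = Q / 3600 = 259.4 / 3600 = 0.0720556 kg/s
Mean residence time: t_res = M/Q_s = 9.62 kg / 0.0720556 kg/s = 133.508 s
Convert to metres: D = 0.1292 m, h = 0.00323 m
ΔT_a = T_lim − T_in = 329.5 °C − 220.3 °C = 109.2 K
Invert ΔT = ηγ̇²t_res/(ρcp) for γ̇: γ̇_max² = ΔT_a ρ cp / (η t_res) = 109.2·1334·2015 / (1488·133.508) = 1477.55 s⁻²
γ̇_max = √1477.55 = 38.4389 s⁻¹
N_max = γ̇_max h / (πD) = 38.4389·0.00323/(π·0.1292) = 0.305887 rev/s → ×60 = 18.3532 rpm

value=18.35 rpm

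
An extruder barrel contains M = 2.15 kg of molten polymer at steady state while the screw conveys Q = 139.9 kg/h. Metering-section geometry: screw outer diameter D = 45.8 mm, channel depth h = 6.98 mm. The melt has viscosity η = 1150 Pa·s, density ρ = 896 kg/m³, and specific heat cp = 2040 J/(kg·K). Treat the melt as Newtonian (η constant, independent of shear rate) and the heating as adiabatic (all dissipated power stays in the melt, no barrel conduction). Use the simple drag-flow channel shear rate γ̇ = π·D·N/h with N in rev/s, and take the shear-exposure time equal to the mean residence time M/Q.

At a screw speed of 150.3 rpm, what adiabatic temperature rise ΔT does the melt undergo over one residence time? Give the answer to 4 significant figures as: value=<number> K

Q_s = Q / 3600 = 139.9 / 3600 = 0.0388611 kg/s
Mean residence time: t_res = M/Q_s = 2.15 kg / 0.0388611 kg/s = 55.3252 s
Geometry in metres: D = 45.8 mm → 0.0458 m, h = 6.98 mm → 0.00698 m; screw speed N = 150.3 rpm = 2.505 rev/s
Shear rate: γ̇ = πDN/h = π·0.0458·2.505/0.00698 = 51.6378 s⁻¹
Adiabatic rise: ΔT = η γ̇² t_res / (ρ cp) = 1150·(51.6378)²·55.3252 / (896·2040) = 92.815 K

value=92.82 K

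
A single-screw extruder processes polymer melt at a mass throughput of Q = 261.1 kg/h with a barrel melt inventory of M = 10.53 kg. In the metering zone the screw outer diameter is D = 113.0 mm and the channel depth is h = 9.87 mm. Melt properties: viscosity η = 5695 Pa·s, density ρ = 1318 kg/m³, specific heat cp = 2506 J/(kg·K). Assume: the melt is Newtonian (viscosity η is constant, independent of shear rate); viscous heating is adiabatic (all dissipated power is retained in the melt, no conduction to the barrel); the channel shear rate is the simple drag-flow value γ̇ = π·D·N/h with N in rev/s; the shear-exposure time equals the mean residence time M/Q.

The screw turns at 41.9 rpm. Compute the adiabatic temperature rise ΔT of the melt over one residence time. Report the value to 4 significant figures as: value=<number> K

value=157.9 K

Q_s = Q / 3600 = 261.1 / 3600 = 0.0725278 kg/s
t_res = M / Q_s = 10.53 ÷ 0.0725278 = 145.186 s
D = 113.0 mm = 0.113 m;  h = 9.87 mm = 0.00987 m;  N = 41.9 rpm / 60 = 0.698333 rev/s
Shear rate: γ̇ = πDN/h = π·0.113·0.698333/0.00987 = 25.1174 s⁻¹
ΔT = η·γ̇²·t_res / (ρ·cp) = 5695 · (25.1174)² · 145.186 / (1318 · 2506) = 157.932 K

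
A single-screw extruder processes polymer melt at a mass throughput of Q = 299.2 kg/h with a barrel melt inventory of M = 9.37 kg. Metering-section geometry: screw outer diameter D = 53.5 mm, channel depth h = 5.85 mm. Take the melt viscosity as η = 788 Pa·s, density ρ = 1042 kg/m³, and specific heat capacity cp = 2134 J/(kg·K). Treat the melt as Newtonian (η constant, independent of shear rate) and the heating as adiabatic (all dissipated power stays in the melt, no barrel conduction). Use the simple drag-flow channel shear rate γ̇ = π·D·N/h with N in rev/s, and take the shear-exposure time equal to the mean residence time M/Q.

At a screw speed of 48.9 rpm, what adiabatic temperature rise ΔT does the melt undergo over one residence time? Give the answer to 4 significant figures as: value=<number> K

Throughput in SI: Q_s = 299.2 kg/h ÷ 3600 s/h = 0.0831111 kg/s
t_res = M / Q_s = 9.37 / 0.0831111 = 112.741 s
Convert to SI: D = 0.0535 m, h = 0.00585 m, N = 48.9/60 = 0.815 rev/s
γ̇ = π D N / h = (π)(0.0535)(0.815) / 0.00585 = 23.4156 s⁻¹
ΔT = η·γ̇²·t_res / (ρ·cp) = 788 · (23.4156)² · 112.741 / (1042 · 2134) = 21.9056 K

value=21.91 K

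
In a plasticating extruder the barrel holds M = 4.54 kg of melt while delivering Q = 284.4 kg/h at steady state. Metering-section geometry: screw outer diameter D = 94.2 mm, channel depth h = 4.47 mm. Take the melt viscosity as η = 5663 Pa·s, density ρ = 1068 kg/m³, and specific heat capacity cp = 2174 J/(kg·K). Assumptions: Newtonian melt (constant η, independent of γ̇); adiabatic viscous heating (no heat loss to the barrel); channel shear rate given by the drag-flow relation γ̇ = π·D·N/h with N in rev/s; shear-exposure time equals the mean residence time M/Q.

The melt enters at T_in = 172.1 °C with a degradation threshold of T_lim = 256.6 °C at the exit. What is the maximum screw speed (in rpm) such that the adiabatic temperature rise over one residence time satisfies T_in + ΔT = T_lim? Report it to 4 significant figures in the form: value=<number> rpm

Convert throughput: Q = 284.4 kg/h = 284.4/3600 = 0.079 kg/s
t_res = M / Q_s = 4.54 ÷ 0.079 = 57.4684 s
D = 94.2 mm = 0.0942 m;  h = 4.47 mm = 0.00447 m
ΔT_a = T_lim − T_in = 256.6 °C − 172.1 °C = 84.5 K
Invert ΔT = ηγ̇²t_res/(ρcp) for γ̇: γ̇_max² = ΔT_a ρ cp / (η t_res) = 84.5·1068·2174 / (5663·57.4684) = 602.854 s⁻²
Take the square root: γ̇_max = √(602.854) = 24.5531 s⁻¹
Solve γ̇ = πDN/h for N: N_max = γ̇_max·h/(π·D) = 24.5531 × 0.00447 / (π × 0.0942) = 0.370862 rev/s = 22.2517 rpm

value=22.25 rpm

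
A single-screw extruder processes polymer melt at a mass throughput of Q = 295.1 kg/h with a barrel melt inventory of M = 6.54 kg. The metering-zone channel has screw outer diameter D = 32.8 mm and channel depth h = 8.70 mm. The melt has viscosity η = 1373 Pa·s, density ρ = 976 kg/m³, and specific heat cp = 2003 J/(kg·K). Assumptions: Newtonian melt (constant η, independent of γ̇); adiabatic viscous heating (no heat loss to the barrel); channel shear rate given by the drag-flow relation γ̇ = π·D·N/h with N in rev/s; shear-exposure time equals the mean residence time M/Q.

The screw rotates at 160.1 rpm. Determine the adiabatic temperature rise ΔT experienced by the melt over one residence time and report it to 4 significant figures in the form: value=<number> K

Q_s = Q / 3600 = 295.1 / 3600 = 0.0819722 kg/s
t_res = M / Q_s = 6.54 ÷ 0.0819722 = 79.7831 s
D = 32.8 mm = 0.0328 m;  h = 8.70 mm = 0.0087 m;  N = 160.1 rpm / 60 = 2.66833 rev/s
γ̇ = π·D·N / h = π · 0.0328 · 2.66833 / 0.0087 = 31.6042 s⁻¹
Adiabatic rise: ΔT = η γ̇² t_res / (ρ cp) = 1373·(31.6042)²·79.7831 / (976·2003) = 55.968 K

value=55.97 K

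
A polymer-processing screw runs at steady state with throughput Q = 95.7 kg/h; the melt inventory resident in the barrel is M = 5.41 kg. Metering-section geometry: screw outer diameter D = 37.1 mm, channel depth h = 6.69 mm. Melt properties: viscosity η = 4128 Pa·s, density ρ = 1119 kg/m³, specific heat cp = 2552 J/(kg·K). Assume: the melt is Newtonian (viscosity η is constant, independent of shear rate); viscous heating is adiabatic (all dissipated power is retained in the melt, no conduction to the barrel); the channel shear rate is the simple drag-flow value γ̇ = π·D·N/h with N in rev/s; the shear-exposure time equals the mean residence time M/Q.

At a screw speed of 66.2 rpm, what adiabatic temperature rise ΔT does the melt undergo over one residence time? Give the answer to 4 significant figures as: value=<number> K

value=108.7 K

Throughput in SI: Q_s = 95.7 kg/h ÷ 3600 s/h = 0.0265833 kg/s
Mean residence time: t_res = M/Q_s = 5.41 kg / 0.0265833 kg/s = 203.511 s
Convert to SI: D = 0.0371 m, h = 0.00669 m, N = 66.2/60 = 1.10333 rev/s
Shear rate: γ̇ = πDN/h = π·0.0371·1.10333/0.00669 = 19.2223 s⁻¹
Adiabatic rise: ΔT = η γ̇² t_res / (ρ cp) = 4128·(19.2223)²·203.511 / (1119·2552) = 108.699 K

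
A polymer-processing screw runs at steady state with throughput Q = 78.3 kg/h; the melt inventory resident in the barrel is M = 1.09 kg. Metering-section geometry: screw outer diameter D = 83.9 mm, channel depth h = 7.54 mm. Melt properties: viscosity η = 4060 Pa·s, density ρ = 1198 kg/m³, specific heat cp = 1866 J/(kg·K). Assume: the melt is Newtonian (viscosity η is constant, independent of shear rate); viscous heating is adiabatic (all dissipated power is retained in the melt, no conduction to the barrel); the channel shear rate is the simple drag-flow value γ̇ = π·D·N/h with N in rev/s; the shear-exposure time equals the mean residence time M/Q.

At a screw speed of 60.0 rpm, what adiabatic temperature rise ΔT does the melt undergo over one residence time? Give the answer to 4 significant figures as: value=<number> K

Convert throughput: Q = 78.3 kg/h = 78.3/3600 = 0.02175 kg/s
t_res = M / Q_s = 1.09 / 0.02175 = 50.1149 s
Convert to SI: D = 0.0839 m, h = 0.00754 m, N = 60.0/60 = 1 rev/s
γ̇ = π·D·N / h = π · 0.0839 · 1 / 0.00754 = 34.9575 s⁻¹
ΔT = η·γ̇²·t_res / (ρ·cp) = 4060 · (34.9575)² · 50.1149 / (1198 · 1866) = 111.226 K

value=111.2 K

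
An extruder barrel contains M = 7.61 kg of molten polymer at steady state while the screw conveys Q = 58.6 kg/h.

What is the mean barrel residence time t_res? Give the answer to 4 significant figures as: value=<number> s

value=467.5 s

Convert throughput: Q = 58.6 kg/h = 58.6/3600 = 0.0162778 kg/s
t_res = M / Q_s = 7.61 ÷ 0.0162778 = 467.509 s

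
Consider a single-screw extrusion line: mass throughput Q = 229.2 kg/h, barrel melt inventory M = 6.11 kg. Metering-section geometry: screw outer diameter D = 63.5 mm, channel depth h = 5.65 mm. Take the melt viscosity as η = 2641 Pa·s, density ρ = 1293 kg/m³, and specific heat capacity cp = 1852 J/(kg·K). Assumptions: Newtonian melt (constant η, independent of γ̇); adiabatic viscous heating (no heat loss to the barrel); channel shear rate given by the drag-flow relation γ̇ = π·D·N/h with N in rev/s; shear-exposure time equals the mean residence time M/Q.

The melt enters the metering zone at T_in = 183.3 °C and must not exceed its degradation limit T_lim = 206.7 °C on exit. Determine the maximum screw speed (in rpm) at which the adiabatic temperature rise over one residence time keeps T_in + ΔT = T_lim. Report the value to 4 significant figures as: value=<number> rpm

value=25.27 rpm

Throughput in SI: Q_s = 229.2 kg/h ÷ 3600 s/h = 0.0636667 kg/s
t_res = M / Q_s = 6.11 / 0.0636667 = 95.9686 s
Convert to metres: D = 0.0635 m, h = 0.00565 m
ΔT_a = T_lim − T_in = 206.7 − 183.3 = 23.4 K
γ̇_max² = ΔT_a·ρ·cp / (η·t_res) = [23.4 × 1293 × 1852] / [2641 × 95.9686] = 221.084 s⁻²
Take the square root: γ̇_max = √(221.084) = 14.8689 s⁻¹
Solve γ̇ = πDN/h for N: N_max = γ̇_max·h/(π·D) = 14.8689 × 0.00565 / (π × 0.0635) = 0.421118 rev/s = 25.2671 rpm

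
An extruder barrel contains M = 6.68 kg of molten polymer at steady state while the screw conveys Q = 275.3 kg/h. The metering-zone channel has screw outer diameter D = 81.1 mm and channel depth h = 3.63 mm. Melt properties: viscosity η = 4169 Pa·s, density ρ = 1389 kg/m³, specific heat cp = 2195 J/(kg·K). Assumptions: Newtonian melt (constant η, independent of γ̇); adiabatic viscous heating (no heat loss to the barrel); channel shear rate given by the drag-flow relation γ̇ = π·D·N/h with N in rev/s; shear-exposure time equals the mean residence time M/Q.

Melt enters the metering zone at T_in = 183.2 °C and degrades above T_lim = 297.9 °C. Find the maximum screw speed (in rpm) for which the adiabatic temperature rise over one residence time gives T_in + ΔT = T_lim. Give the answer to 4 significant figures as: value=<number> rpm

value=26.49 rpm

Throughput in SI: Q_s = 275.3 kg/h ÷ 3600 s/h = 0.0764722 kg/s
t_res = M / Q_s = 6.68 ÷ 0.0764722 = 87.352 s
D = 81.1 mm = 0.0811 m;  h = 3.63 mm = 0.00363 m
ΔT_a = T_lim − T_in = 297.9 °C − 183.2 °C = 114.7 K
γ̇_max² = ΔT_a·ρ·cp/(η·t_res) = 114.7·1389·2195/(4169·87.352) = 960.275 s⁻²
γ̇_max = √960.275 = 30.9883 s⁻¹
N_max = γ̇_max·h / (π·D) = 30.9883 · 0.00363 / (π · 0.0811) = 0.441503 rev/s = 26.4902 rpm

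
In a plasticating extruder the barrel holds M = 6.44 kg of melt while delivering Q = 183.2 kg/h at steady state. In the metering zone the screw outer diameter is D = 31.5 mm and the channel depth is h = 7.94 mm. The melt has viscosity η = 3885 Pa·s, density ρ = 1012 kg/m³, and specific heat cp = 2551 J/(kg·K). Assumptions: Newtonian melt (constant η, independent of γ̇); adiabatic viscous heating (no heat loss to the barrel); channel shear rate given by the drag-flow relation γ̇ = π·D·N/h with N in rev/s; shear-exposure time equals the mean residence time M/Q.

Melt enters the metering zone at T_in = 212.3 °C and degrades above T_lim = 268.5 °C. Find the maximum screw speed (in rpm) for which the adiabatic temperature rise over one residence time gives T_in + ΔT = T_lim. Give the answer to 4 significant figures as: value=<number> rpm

Convert throughput: Q = 183.2 kg/h = 183.2/3600 = 0.0508889 kg/s
t_res = M / Q_s = 6.44 / 0.0508889 = 126.55 s
Geometry in SI: D = 31.5 mm → 0.0315 m, h = 7.94 mm → 0.00794 m
ΔT_a = T_lim − T_in = 268.5 °C − 212.3 °C = 56.2 K
γ̇_max² = ΔT_a·ρ·cp/(η·t_res) = 56.2·1012·2551/(3885·126.55) = 295.103 s⁻²
Take the square root: γ̇_max = √(295.103) = 17.1786 s⁻¹
N_max = γ̇_max·h / (π·D) = 17.1786 · 0.00794 / (π · 0.0315) = 1.37831 rev/s = 82.6986 rpm

value=82.70 rpm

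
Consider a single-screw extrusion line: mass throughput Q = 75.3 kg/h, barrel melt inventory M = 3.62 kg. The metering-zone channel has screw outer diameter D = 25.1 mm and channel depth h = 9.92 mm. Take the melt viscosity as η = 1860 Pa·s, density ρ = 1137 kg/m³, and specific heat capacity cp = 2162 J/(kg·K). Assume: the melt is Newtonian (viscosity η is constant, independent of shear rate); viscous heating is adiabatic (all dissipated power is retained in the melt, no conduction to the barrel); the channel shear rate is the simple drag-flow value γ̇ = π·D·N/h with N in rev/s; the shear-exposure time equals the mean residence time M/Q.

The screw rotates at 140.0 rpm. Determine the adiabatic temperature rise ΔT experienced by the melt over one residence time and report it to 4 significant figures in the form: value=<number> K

value=45.05 K

Throughput in SI: Q_s = 75.3 kg/h ÷ 3600 s/h = 0.0209167 kg/s
t_res = M / Q_s = 3.62 ÷ 0.0209167 = 173.068 s
D = 25.1 mm = 0.0251 m;  h = 9.92 mm = 0.00992 m;  N = 140.0 rpm / 60 = 2.33333 rev/s
γ̇ = π D N / h = (π)(0.0251)(2.33333) / 0.00992 = 18.5476 s⁻¹
ΔT = η·γ̇²·t_res / (ρ·cp) = 1860 · (18.5476)² · 173.068 / (1137 · 2162) = 45.0495 K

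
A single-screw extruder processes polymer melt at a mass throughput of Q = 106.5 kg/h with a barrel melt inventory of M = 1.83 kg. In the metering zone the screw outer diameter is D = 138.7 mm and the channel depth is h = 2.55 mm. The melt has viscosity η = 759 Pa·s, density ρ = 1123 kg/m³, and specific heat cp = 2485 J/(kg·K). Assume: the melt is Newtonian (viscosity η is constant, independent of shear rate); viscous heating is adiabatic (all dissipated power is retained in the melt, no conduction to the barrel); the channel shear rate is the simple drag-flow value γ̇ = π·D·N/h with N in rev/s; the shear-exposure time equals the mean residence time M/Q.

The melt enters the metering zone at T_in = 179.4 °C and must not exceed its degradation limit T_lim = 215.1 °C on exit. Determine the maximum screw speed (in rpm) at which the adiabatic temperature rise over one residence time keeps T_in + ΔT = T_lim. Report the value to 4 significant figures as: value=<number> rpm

value=16.17 rpm

Convert throughput: Q = 106.5 kg/h = 106.5/3600 = 0.0295833 kg/s
t_res = M / Q_s = 1.83 ÷ 0.0295833 = 61.8592 s
D = 138.7 mm = 0.1387 m;  h = 2.55 mm = 0.00255 m
ΔT_a = T_lim − T_in = 215.1 − 179.4 = 35.7 K
γ̇_max² = ΔT_a·ρ·cp / (η·t_res) = [35.7 × 1123 × 2485] / [759 × 61.8592] = 2121.92 s⁻²
γ̇_max = √2121.92 = 46.0643 s⁻¹
Solve γ̇ = πDN/h for N: N_max = γ̇_max·h/(π·D) = 46.0643 × 0.00255 / (π × 0.1387) = 0.269574 rev/s = 16.1744 rpm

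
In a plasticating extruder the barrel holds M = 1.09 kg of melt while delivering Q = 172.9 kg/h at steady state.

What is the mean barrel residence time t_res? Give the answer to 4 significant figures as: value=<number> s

Q_s = Q / 3600 = 172.9 / 3600 = 0.0480278 kg/s
t_res = M / Q_s = 1.09 / 0.0480278 = 22.6952 s

value=22.70 s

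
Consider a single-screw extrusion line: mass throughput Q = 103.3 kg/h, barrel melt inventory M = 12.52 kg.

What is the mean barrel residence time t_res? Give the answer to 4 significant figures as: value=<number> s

Q_s = Q / 3600 = 103.3 / 3600 = 0.0286944 kg/s
Mean residence time: t_res = M/Q_s = 12.52 kg / 0.0286944 kg/s = 436.321 s

value=436.3 s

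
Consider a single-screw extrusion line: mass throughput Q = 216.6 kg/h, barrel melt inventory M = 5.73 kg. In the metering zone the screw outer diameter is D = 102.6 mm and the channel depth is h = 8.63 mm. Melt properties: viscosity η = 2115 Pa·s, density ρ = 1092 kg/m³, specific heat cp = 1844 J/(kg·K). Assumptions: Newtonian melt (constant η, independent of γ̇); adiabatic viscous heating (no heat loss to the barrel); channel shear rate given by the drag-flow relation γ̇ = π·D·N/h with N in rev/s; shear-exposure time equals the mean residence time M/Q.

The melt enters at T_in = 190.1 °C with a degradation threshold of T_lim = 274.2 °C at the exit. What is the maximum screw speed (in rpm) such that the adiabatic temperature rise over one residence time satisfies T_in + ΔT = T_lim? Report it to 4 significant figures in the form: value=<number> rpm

Throughput in SI: Q_s = 216.6 kg/h ÷ 3600 s/h = 0.0601667 kg/s
Mean residence time: t_res = M/Q_s = 5.73 kg / 0.0601667 kg/s = 95.2355 s
Geometry in SI: D = 102.6 mm → 0.1026 m, h = 8.63 mm → 0.00863 m
ΔT_a = T_lim − T_in = 274.2 − 190.1 = 84.1 K
γ̇_max² = ΔT_a·ρ·cp/(η·t_res) = 84.1·1092·1844/(2115·95.2355) = 840.757 s⁻²
Take the square root: γ̇_max = √(840.757) = 28.9958 s⁻¹
Solve γ̇ = πDN/h for N: N_max = γ̇_max·h/(π·D) = 28.9958 × 0.00863 / (π × 0.1026) = 0.776334 rev/s = 46.5801 rpm

value=46.58 rpm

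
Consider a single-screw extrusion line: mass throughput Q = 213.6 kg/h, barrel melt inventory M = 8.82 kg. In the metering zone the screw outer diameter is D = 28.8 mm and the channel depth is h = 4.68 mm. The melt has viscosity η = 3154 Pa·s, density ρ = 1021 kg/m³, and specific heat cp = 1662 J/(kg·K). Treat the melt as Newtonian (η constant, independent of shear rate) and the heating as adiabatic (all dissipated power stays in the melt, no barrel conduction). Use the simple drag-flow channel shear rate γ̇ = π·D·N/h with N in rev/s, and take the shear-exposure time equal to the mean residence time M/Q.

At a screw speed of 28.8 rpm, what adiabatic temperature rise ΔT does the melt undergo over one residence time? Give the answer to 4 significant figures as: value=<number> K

Throughput in SI: Q_s = 213.6 kg/h ÷ 3600 s/h = 0.0593333 kg/s
Mean residence time: t_res = M/Q_s = 8.82 kg / 0.0593333 kg/s = 148.652 s
Geometry in metres: D = 28.8 mm → 0.0288 m, h = 4.68 mm → 0.00468 m; screw speed N = 28.8 rpm = 0.48 rev/s
Shear rate: γ̇ = πDN/h = π·0.0288·0.48/0.00468 = 9.27978 s⁻¹
ΔT = η·γ̇²·t_res / (ρ·cp) = 3154 · (9.27978)² · 148.652 / (1021 · 1662) = 23.7931 K

value=23.79 K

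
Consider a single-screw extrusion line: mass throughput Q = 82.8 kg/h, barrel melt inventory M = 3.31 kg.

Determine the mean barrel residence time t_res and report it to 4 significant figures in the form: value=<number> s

Q_s = Q / 3600 = 82.8 / 3600 = 0.023 kg/s
Mean residence time: t_res = M/Q_s = 3.31 kg / 0.023 kg/s = 143.913 s

value=143.9 s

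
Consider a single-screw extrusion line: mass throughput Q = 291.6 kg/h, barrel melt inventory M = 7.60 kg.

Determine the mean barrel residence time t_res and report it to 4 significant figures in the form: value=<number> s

value=93.83 s

Q_s = Q / 3600 = 291.6 / 3600 = 0.081 kg/s
t_res = M / Q_s = 7.60 / 0.081 = 93.8272 s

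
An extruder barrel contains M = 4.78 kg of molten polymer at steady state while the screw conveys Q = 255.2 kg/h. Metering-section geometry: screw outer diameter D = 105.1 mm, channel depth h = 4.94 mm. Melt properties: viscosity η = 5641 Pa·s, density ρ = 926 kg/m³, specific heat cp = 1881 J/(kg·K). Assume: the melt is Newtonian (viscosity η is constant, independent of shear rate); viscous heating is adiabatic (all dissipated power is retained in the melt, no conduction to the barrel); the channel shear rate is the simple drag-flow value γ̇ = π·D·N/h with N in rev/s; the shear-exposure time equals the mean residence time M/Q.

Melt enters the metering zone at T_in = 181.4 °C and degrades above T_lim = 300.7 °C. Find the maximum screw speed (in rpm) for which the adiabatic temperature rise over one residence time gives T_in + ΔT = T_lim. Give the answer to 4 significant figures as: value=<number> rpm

Throughput in SI: Q_s = 255.2 kg/h ÷ 3600 s/h = 0.0708889 kg/s
t_res = M / Q_s = 4.78 ÷ 0.0708889 = 67.4295 s
D = 105.1 mm = 0.1051 m;  h = 4.94 mm = 0.00494 m
ΔT_a = T_lim − T_in = 300.7 °C − 181.4 °C = 119.3 K
Invert ΔT = ηγ̇²t_res/(ρcp) for γ̇: γ̇_max² = ΔT_a ρ cp / (η t_res) = 119.3·926·1881 / (5641·67.4295) = 546.304 s⁻²
γ̇_max = sqrt(546.304) = 23.3731 s⁻¹
N_max = γ̇_max·h / (π·D) = 23.3731 · 0.00494 / (π · 0.1051) = 0.349697 rev/s = 20.9818 rpm

value=20.98 rpm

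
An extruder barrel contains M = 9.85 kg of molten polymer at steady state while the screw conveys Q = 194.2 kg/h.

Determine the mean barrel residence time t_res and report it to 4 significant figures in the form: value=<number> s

Q_s = Q / 3600 = 194.2 / 3600 = 0.0539444 kg/s
t_res = M / Q_s = 9.85 ÷ 0.0539444 = 182.595 s

value=182.6 s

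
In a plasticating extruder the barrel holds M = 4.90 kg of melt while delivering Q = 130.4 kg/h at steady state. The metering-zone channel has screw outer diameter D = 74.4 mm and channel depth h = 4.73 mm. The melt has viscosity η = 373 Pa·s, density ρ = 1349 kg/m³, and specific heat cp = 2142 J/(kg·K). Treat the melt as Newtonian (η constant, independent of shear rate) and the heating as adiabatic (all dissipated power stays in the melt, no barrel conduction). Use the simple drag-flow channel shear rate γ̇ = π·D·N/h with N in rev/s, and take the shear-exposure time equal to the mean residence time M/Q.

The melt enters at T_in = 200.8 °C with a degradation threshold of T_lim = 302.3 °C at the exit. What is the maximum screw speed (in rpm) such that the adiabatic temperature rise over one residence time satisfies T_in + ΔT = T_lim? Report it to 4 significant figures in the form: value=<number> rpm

value=92.57 rpm

Convert throughput: Q = 130.4 kg/h = 130.4/3600 = 0.0362222 kg/s
t_res = M / Q_s = 4.90 / 0.0362222 = 135.276 s
Geometry in SI: D = 74.4 mm → 0.0744 m, h = 4.73 mm → 0.00473 m
ΔT_a = T_lim − T_in = 302.3 °C − 200.8 °C = 101.5 K
Invert ΔT = ηγ̇²t_res/(ρcp) for γ̇: γ̇_max² = ΔT_a ρ cp / (η t_res) = 101.5·1349·2142 / (373·135.276) = 5812.56 s⁻²
Take the square root: γ̇_max = √(5812.56) = 76.2402 s⁻¹
Solve γ̇ = πDN/h for N: N_max = γ̇_max·h/(π·D) = 76.2402 × 0.00473 / (π × 0.0744) = 1.54284 rev/s = 92.5707 rpm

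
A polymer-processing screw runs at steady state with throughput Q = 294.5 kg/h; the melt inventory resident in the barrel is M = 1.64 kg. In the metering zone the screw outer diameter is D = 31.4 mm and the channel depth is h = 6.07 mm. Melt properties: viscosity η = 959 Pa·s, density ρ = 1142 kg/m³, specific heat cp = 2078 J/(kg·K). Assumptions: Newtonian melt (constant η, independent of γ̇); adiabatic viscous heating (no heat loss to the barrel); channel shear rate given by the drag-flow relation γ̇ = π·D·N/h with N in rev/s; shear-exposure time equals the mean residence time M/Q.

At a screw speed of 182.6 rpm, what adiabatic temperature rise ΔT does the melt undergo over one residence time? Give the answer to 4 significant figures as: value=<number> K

Convert throughput: Q = 294.5 kg/h = 294.5/3600 = 0.0818056 kg/s
t_res = M / Q_s = 1.64 / 0.0818056 = 20.0475 s
D = 31.4 mm = 0.0314 m;  h = 6.07 mm = 0.00607 m;  N = 182.6 rpm / 60 = 3.04333 rev/s
Shear rate: γ̇ = πDN/h = π·0.0314·3.04333/0.00607 = 49.4584 s⁻¹
Adiabatic rise: ΔT = η γ̇² t_res / (ρ cp) = 959·(49.4584)²·20.0475 / (1142·2078) = 19.8175 K

value=19.82 K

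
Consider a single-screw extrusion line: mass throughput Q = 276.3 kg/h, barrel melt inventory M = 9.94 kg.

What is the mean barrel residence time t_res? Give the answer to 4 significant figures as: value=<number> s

Convert throughput: Q = 276.3 kg/h = 276.3/3600 = 0.07675 kg/s
t_res = M / Q_s = 9.94 ÷ 0.07675 = 129.511 s

value=129.5 s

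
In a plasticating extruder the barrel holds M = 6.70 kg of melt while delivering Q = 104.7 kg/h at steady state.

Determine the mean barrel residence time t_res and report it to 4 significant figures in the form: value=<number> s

value=230.4 s

Throughput in SI: Q_s = 104.7 kg/h ÷ 3600 s/h = 0.0290833 kg/s
t_res = M / Q_s = 6.70 / 0.0290833 = 230.372 s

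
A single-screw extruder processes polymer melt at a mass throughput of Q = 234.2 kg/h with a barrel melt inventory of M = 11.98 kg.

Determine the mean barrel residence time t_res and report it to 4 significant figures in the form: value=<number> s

Convert throughput: Q = 234.2 kg/h = 234.2/3600 = 0.0650556 kg/s
t_res = M / Q_s = 11.98 ÷ 0.0650556 = 184.15 s

value=184.2 s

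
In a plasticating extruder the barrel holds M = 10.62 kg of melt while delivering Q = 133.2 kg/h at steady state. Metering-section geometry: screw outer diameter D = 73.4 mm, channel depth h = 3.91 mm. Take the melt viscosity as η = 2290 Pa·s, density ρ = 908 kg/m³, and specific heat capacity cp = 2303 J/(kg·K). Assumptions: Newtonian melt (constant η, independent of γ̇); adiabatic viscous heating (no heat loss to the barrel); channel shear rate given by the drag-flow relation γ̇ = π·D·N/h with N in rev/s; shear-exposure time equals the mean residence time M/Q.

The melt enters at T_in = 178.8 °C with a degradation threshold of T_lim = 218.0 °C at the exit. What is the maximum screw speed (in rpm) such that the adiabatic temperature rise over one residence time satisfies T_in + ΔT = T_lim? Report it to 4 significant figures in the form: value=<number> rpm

Convert throughput: Q = 133.2 kg/h = 133.2/3600 = 0.037 kg/s
Mean residence time: t_res = M/Q_s = 10.62 kg / 0.037 kg/s = 287.027 s
D = 73.4 mm = 0.0734 m;  h = 3.91 mm = 0.00391 m
ΔT_a = T_lim − T_in = 218.0 °C − 178.8 °C = 39.2 K
γ̇_max² = ΔT_a·ρ·cp/(η·t_res) = 39.2·908·2303/(2290·287.027) = 124.712 s⁻²
Take the square root: γ̇_max = √(124.712) = 11.1674 s⁻¹
Solve γ̇ = πDN/h for N: N_max = γ̇_max·h/(π·D) = 11.1674 × 0.00391 / (π × 0.0734) = 0.189358 rev/s = 11.3615 rpm

value=11.36 rpm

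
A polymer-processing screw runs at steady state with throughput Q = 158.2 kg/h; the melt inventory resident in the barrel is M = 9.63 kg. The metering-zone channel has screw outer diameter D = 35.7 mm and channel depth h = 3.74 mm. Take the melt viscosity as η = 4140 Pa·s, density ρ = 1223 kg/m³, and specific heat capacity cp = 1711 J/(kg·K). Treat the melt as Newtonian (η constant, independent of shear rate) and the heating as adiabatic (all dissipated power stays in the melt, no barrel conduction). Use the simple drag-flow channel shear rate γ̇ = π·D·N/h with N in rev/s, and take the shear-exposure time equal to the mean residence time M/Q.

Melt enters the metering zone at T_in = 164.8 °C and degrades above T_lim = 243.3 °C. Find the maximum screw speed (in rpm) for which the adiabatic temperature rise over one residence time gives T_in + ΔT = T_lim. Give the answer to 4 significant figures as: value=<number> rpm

Throughput in SI: Q_s = 158.2 kg/h ÷ 3600 s/h = 0.0439444 kg/s
Mean residence time: t_res = M/Q_s = 9.63 kg / 0.0439444 kg/s = 219.14 s
D = 35.7 mm = 0.0357 m;  h = 3.74 mm = 0.00374 m
ΔT_a = T_lim − T_in = 243.3 °C − 164.8 °C = 78.5 K
Invert ΔT = ηγ̇²t_res/(ρcp) for γ̇: γ̇_max² = ΔT_a ρ cp / (η t_res) = 78.5·1223·1711 / (4140·219.14) = 181.06 s⁻²
γ̇_max = √181.06 = 13.4559 s⁻¹
N_max = γ̇_max·h / (π·D) = 13.4559 · 0.00374 / (π · 0.0357) = 0.448709 rev/s = 26.9226 rpm

value=26.92 rpm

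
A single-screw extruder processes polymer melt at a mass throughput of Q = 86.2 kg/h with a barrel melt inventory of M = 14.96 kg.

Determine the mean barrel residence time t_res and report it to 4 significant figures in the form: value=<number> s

Throughput in SI: Q_s = 86.2 kg/h ÷ 3600 s/h = 0.0239444 kg/s
t_res = M / Q_s = 14.96 ÷ 0.0239444 = 624.78 s

value=624.8 s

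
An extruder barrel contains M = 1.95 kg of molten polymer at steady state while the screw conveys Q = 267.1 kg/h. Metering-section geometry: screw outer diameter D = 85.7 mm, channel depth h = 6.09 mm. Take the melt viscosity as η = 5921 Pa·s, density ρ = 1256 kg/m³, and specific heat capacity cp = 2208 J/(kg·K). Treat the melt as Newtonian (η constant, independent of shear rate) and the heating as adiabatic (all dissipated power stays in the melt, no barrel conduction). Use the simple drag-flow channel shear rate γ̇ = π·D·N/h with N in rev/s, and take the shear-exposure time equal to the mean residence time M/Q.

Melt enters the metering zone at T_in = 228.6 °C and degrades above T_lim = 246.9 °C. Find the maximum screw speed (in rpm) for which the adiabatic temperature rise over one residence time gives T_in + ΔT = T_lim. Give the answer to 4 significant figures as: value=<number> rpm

value=24.51 rpm

Throughput in SI: Q_s = 267.1 kg/h ÷ 3600 s/h = 0.0741944 kg/s
t_res = M / Q_s = 1.95 ÷ 0.0741944 = 26.2823 s
D = 85.7 mm = 0.0857 m;  h = 6.09 mm = 0.00609 m
ΔT_a = T_lim − T_in = 246.9 − 228.6 = 18.3 K
Invert ΔT = ηγ̇²t_res/(ρcp) for γ̇: γ̇_max² = ΔT_a ρ cp / (η t_res) = 18.3·1256·2208 / (5921·26.2823) = 326.123 s⁻²
γ̇_max = √326.123 = 18.0589 s⁻¹
Solve γ̇ = πDN/h for N: N_max = γ̇_max·h/(π·D) = 18.0589 × 0.00609 / (π × 0.0857) = 0.408486 rev/s = 24.5092 rpm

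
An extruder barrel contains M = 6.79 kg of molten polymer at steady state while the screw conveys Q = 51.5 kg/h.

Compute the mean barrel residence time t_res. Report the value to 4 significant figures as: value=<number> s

value=474.6 s

Throughput in SI: Q_s = 51.5 kg/h ÷ 3600 s/h = 0.0143056 kg/s
t_res = M / Q_s = 6.79 ÷ 0.0143056 = 474.641 s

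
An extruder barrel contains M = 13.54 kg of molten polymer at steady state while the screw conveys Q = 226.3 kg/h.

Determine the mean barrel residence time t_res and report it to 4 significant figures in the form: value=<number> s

value=215.4 s

Convert throughput: Q = 226.3 kg/h = 226.3/3600 = 0.0628611 kg/s
t_res = M / Q_s = 13.54 / 0.0628611 = 215.395 s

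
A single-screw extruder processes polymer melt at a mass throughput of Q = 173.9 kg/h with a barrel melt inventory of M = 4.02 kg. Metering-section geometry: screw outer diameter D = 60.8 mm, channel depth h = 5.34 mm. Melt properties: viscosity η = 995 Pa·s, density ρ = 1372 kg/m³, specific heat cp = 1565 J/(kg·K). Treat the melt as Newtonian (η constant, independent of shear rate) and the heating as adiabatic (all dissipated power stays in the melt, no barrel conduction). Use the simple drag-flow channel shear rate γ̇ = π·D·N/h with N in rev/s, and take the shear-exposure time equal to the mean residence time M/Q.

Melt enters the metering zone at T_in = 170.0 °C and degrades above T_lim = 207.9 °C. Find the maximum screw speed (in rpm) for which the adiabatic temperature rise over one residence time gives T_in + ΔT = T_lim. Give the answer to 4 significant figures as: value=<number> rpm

value=52.59 rpm

Throughput in SI: Q_s = 173.9 kg/h ÷ 3600 s/h = 0.0483056 kg/s
Mean residence time: t_res = M/Q_s = 4.02 kg / 0.0483056 kg/s = 83.2202 s
Convert to metres: D = 0.0608 m, h = 0.00534 m
Allowable rise: ΔT_a = T_lim − T_in = 207.9 − 170.0 = 37.9 K
Invert ΔT = ηγ̇²t_res/(ρcp) for γ̇: γ̇_max² = ΔT_a ρ cp / (η t_res) = 37.9·1372·1565 / (995·83.2202) = 982.778 s⁻²
Take the square root: γ̇_max = √(982.778) = 31.3493 s⁻¹
N_max = γ̇_max·h / (π·D) = 31.3493 · 0.00534 / (π · 0.0608) = 0.876427 rev/s = 52.5856 rpm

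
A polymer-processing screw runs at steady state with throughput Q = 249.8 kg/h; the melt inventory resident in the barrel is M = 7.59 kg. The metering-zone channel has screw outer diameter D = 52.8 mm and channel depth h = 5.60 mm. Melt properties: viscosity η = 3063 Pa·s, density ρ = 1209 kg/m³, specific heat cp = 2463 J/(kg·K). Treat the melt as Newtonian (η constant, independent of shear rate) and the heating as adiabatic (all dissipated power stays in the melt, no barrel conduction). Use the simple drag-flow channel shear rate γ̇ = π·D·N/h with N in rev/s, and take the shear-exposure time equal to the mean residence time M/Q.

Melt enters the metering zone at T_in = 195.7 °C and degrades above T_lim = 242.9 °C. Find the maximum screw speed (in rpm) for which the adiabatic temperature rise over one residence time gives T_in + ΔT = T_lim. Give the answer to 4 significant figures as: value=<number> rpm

value=41.49 rpm

Q_s = Q / 3600 = 249.8 / 3600 = 0.0693889 kg/s
Mean residence time: t_res = M/Q_s = 7.59 kg / 0.0693889 kg/s = 109.384 s
Convert to metres: D = 0.0528 m, h = 0.0056 m
Allowable rise: ΔT_a = T_lim − T_in = 242.9 − 195.7 = 47.2 K
Invert ΔT = ηγ̇²t_res/(ρcp) for γ̇: γ̇_max² = ΔT_a ρ cp / (η t_res) = 47.2·1209·2463 / (3063·109.384) = 419.502 s⁻²
γ̇_max = √419.502 = 20.4817 s⁻¹
Solve γ̇ = πDN/h for N: N_max = γ̇_max·h/(π·D) = 20.4817 × 0.0056 / (π × 0.0528) = 0.691467 rev/s = 41.488 rpm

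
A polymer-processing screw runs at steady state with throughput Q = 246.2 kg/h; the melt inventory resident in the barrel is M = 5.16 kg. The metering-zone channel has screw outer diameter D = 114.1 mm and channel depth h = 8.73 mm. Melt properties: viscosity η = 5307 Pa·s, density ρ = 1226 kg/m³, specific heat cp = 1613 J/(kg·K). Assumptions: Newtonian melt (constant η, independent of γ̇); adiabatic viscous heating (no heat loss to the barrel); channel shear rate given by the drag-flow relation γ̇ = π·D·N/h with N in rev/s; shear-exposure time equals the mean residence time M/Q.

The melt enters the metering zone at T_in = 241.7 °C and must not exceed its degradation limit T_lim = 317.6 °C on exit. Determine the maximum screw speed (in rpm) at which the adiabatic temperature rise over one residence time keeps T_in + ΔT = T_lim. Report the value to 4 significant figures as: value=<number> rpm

Throughput in SI: Q_s = 246.2 kg/h ÷ 3600 s/h = 0.0683889 kg/s
t_res = M / Q_s = 5.16 / 0.0683889 = 75.4509 s
Geometry in SI: D = 114.1 mm → 0.1141 m, h = 8.73 mm → 0.00873 m
ΔT_a = T_lim − T_in = 317.6 − 241.7 = 75.9 K
Invert ΔT = ηγ̇²t_res/(ρcp) for γ̇: γ̇_max² = ΔT_a ρ cp / (η t_res) = 75.9·1226·1613 / (5307·75.4509) = 374.846 s⁻²
γ̇_max = √374.846 = 19.361 s⁻¹
Solve γ̇ = πDN/h for N: N_max = γ̇_max·h/(π·D) = 19.361 × 0.00873 / (π × 0.1141) = 0.471526 rev/s = 28.2915 rpm

value=28.29 rpm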